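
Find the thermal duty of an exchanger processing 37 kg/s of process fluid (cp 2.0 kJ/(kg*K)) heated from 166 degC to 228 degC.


Q = m_dot * cp * delta_T
delta_T = 228 - 166 = 62 K
Q = 37 * 2.0 * 62
= 74 * 62
= 4588 kW

4588 kW


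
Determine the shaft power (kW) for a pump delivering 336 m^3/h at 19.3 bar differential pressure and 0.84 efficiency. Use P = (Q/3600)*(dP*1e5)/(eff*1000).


Q = 336 / 3600 = 0.0933333 m^3/s
P = 0.0933333 * (19.3 * 1e5) / 0.84 / 1000 = 214.4

214.4 kW


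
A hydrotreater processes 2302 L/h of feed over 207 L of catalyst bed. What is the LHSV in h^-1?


LHSV = volumetric feed rate / catalyst volume
= 2302 L/h / 207 L
= 11.12 h^-1

11.12 h^-1


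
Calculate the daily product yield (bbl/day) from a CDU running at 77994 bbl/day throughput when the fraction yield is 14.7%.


Crude throughput = 77994 bbl/day
Fraction yield = 14.7%
yield = throughput * fraction / 100
yield = 77994 * 14.7 / 100 = 11465.118

11465.118 bbl/day


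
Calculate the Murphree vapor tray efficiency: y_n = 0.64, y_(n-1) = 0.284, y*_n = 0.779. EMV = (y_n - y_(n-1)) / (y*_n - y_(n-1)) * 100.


Murphree vapor efficiency: EMV = (y_n - y_(n-1)) / (y*_n - y_(n-1)) * 100
EMV = (0.64 - 0.284) / (0.779 - 0.284) * 100 = 0.356 / 0.495 * 100 = 71.92

71.92 %


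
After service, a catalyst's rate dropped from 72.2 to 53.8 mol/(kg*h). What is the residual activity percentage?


Activity (%) = (rate_used / rate_fresh) * 100
rate_used = 53.8, rate_fresh = 72.2
= (53.8 / 72.2) * 100
= 0.7452 * 100 = 74.52

74.52 %


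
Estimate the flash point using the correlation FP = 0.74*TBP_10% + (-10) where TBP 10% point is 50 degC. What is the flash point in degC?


FP = 0.74 * 50 + (-10) = 27

27 degC


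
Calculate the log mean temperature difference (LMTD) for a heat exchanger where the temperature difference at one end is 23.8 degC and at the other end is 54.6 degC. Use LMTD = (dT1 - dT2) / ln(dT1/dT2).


LMTD = (dT1 - dT2) / ln(dT1/dT2)
= (23.8 - 54.6) / ln(23.8 / 54.6) = -30.8 / -0.830348 = 37.09

37.09 degC


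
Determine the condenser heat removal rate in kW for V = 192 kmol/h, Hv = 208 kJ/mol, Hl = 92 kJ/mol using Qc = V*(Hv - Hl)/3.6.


Qc = 192 * (208 - 92) / 3.6 = 192 * 116 / 3.6 = 6187

6187 kW


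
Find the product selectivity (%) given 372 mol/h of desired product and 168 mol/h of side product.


Selectivity = desired / (desired + undesired) * 100
Total products = 372 + 168 = 540 mol/h
S = 372 / 540 * 100
= 0.6889 * 100
= 68.89 %

68.89 %


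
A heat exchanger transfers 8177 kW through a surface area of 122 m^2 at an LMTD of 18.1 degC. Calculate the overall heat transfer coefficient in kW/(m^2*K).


From Q = U*A*LMTD, U = Q / (A * LMTD)
U = 8177 / (122 * 18.1) = 8177 / 2208.2 = 3.703

3.703 kW/(m^2*K)


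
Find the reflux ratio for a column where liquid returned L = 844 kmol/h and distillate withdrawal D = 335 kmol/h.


Reflux ratio definition: R = L / D (liquid returned / distillate withdrawn)
L = 844 kmol/h, D = 335 kmol/h
R = 844 / 335 = 2.519

2.519


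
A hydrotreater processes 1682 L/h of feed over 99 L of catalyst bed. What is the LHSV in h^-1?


LHSV = volumetric feed rate / catalyst volume
= 1682 L/h / 99 L
= 16.99 h^-1

16.99 h^-1


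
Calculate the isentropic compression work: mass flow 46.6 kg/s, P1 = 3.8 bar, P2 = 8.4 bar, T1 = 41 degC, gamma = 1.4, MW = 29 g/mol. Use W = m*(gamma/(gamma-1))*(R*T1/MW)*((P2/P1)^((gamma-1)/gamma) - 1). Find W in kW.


Isentropic work: W = m*(gamma/(gamma-1))*(R*T1/MW)*((P2/P1)^((gamma-1)/gamma) - 1)
T1 = 41 + 273.15 = 314.15 K
Pressure ratio = 8.4 / 3.8 = 2.21053
Exponent = (1.4 - 1)/1.4 = 0.285714
(P2/P1)^exp - 1 = 2.21053^0.285714 - 1 = 0.254375
W = 46.6 * 1.4 / 0.4 * 8.314 * 314.15 / 29 * 0.254375 = 3737

3737 kW


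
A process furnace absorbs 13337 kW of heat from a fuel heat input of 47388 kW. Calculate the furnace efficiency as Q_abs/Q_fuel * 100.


Furnace efficiency = Q_absorbed / Q_fuel * 100
= 13337 / 47388 * 100 = 28.14

28.14 %


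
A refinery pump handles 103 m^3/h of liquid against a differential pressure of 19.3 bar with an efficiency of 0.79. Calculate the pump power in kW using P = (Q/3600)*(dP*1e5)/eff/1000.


Q = 103 / 3600 = 0.0286111 m^3/s
P = 0.0286111 * (19.3 * 1e5) / 0.79 / 1000 = 69.90

69.90 kW


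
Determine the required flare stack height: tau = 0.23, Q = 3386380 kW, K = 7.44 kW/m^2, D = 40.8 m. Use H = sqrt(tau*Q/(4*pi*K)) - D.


tau*Q/(4*pi*K) = 0.23 * 3386380 / (4 * pi * 7.44) = 8330.69
sqrt(8330.69) = 91.2726
H = 91.2726 - 40.8 = 50.47

50.47 m


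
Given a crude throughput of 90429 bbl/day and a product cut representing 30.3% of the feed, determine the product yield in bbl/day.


Crude throughput = 90429 bbl/day
Fraction yield = 30.3%
yield = throughput * fraction / 100
yield = 90429 * 30.3 / 100 = 27399.987

27399.987 bbl/day


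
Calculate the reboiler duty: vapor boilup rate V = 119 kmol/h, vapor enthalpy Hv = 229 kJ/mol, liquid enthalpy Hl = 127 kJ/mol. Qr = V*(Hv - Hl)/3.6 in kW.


Qr = 119 * (229 - 127) / 3.6 = 119 * 102 / 3.6 = 3372

3372 kW


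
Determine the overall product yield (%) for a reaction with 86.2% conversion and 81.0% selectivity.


Overall yield = conversion (%) * selectivity (%) / 100
Conversion = 86.2%, Selectivity = 81.0%
Y = 86.2 * 81.0 / 100
= 69.822 %

69.822 %


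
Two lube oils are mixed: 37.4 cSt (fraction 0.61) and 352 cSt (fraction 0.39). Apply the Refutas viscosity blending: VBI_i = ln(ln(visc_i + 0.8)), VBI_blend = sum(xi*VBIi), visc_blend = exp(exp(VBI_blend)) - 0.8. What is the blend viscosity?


Refutas method: VBN_i = 14.534*ln(ln(visc_i + 0.8)) + 10.975, blended linearly by mass fraction; since VBN is linear in VBI_i = ln(ln(visc_i + 0.8)) and the fractions sum to 1, blend VBI directly: visc = exp(exp(VBI_blend)) - 0.8
VBI_1 = ln(ln(37.4 + 0.8)) = 1.29276
VBI_2 = ln(ln(352 + 0.8)) = 1.76916
VBI_blend = 0.61 * 1.29276 + 0.39 * 1.76916 = 1.47856
visc_blend = exp(exp(1.47856)) - 0.8 = 79.57

79.57 cSt


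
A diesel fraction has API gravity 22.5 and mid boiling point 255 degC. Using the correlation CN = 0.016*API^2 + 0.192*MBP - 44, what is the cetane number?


CN = 0.016 * 22.5^2 + 0.192 * 255 - 44
CN = 8.1 + 48.96 - 44 = 13.06

13.06


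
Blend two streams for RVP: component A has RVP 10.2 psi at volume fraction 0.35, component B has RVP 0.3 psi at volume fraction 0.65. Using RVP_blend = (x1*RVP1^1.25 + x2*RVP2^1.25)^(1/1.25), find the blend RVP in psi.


Chevron index: RVP_blend = (sum xi*RVPi^1.25)^(1/1.25)
RVP^1.25 terms: 0.35 * 10.2^1.25 + 0.65 * 0.3^1.25 = 6.52428
RVP_blend = 6.52428^(1/1.25) = 4.484

4.484 psi


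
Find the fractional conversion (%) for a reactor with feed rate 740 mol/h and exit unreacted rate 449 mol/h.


X = (F_in - F_out) / F_in * 100
Moles reacted = 740 - 449 = 291
X = 291 / 740 * 100
= 0.3932 * 100
= 39.32 %

39.32 %


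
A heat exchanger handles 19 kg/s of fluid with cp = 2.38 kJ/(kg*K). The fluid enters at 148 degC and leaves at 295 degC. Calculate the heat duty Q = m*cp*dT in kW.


Q = m_dot * cp * delta_T
delta_T = 295 - 148 = 147 K
Q = 19 * 2.38 * 147
= 45.22 * 147
= 6647.34 kW

6647.34 kW


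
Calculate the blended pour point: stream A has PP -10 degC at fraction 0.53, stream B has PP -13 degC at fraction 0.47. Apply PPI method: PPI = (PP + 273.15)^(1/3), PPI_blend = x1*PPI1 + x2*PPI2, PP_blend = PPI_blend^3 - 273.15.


PPI_1 = (-10 + 273.15)^(1/3) = 6.408176
PPI_2 = (-13 + 273.15)^(1/3) = 6.383731
PPI_blend = 0.53 * 6.408176 + 0.47 * 6.383731 = 6.396687
PP_blend = 6.396687^3 - 273.15 = 261.7371 - 273.15 = -11.41

-11.41 degC


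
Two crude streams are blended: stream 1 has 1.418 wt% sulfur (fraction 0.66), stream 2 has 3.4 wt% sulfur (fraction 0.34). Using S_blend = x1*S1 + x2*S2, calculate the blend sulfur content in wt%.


Linear sulfur blending: S_blend = x1*S1 + x2*S2
Contribution 1: 0.66 * 1.418 = 0.93588 wt%
Contribution 2: 0.34 * 3.4 = 1.156 wt%
S_blend = 0.93588 + 1.156 = 2.09188

2.09188 wt%


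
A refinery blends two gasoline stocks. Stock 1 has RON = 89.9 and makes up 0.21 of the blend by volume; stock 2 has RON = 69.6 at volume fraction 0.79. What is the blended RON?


Linear blending: RON_blend = sum(vi * RONi)
Contribution 1: 0.21 * 89.9 = 18.879
Contribution 2: 0.79 * 69.6 = 54.984
RON_blend = 18.879 + 54.984 = 73.863

73.863


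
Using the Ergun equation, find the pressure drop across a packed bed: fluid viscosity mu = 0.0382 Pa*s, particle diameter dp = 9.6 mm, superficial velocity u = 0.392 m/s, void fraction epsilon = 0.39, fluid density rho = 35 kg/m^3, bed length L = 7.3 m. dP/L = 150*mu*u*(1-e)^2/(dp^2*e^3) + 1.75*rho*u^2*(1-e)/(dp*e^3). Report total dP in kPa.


dp = 9.6 mm = 0.0096 m
Viscous term = 150*0.0382*0.392*(1-0.39)^2 / (0.0096^2*0.39^3) = 152885
Inertial term = 1.75*35*0.392^2*(1-0.39) / (0.0096*0.39^3) = 10081.9
dP/L = 152885 + 10081.9 = 162967 Pa/m
dP = 162967 * 7.3 / 1000 = 1190 kPa

1190 kPa


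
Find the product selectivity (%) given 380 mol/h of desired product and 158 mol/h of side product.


Selectivity = desired / (desired + undesired) * 100
Total products = 380 + 158 = 538 mol/h
S = 380 / 538 * 100
= 0.7063 * 100
= 70.63 %

70.63 %


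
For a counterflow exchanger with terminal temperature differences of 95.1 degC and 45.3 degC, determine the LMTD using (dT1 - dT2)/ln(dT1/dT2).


LMTD = (dT1 - dT2) / ln(dT1/dT2)
= (95.1 - 45.3) / ln(95.1 / 45.3) = 49.8 / 0.741622 = 67.15

67.15 degC


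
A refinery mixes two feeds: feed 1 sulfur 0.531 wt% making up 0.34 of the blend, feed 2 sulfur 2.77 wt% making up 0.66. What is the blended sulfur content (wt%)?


Linear sulfur blending: S_blend = x1*S1 + x2*S2
Contribution 1: 0.34 * 0.531 = 0.18054 wt%
Contribution 2: 0.66 * 2.77 = 1.8282 wt%
S_blend = 0.18054 + 1.8282 = 2.00874

2.00874 wt%


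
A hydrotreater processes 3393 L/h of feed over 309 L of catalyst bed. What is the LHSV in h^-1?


LHSV = volumetric feed rate / catalyst volume
= 3393 L/h / 309 L
= 10.98 h^-1

10.98 h^-1


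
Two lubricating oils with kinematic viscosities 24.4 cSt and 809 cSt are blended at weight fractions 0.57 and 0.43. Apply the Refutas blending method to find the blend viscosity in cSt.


Refutas method: VBN_i = 14.534*ln(ln(visc_i + 0.8)) + 10.975, blended linearly by mass fraction; since VBN is linear in VBI_i = ln(ln(visc_i + 0.8)) and the fractions sum to 1, blend VBI directly: visc = exp(exp(VBI_blend)) - 0.8
VBI_1 = ln(ln(24.4 + 0.8)) = 1.1715
VBI_2 = ln(ln(809 + 0.8)) = 1.90163
VBI_blend = 0.57 * 1.1715 + 0.43 * 1.90163 = 1.48546
visc_blend = exp(exp(1.48546)) - 0.8 = 82.05

82.05 cSt


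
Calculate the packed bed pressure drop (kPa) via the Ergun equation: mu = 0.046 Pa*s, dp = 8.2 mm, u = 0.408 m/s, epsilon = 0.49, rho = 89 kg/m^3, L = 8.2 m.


dp = 8.2 mm = 0.0082 m
Viscous term = 150*0.046*0.408*(1-0.49)^2 / (0.0082^2*0.49^3) = 92562.2
Inertial term = 1.75*89*0.408^2*(1-0.49) / (0.0082*0.49^3) = 13706.2
dP/L = 92562.2 + 13706.2 = 106268 Pa/m
dP = 106268 * 8.2 / 1000 = 871.4 kPa

871.4 kPa


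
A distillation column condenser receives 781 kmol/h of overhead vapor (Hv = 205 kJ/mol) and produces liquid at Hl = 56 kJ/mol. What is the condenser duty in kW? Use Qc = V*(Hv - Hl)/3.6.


Qc = 781 * (205 - 56) / 3.6 = 781 * 149 / 3.6 = 32320

32320 kW


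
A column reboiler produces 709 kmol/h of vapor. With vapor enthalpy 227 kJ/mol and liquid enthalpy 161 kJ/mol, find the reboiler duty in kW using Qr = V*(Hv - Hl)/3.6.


Qr = 709 * (227 - 161) / 3.6 = 709 * 66 / 3.6 = 13000

13000 kW


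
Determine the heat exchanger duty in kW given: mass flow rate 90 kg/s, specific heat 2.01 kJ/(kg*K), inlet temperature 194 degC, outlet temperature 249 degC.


Q = m_dot * cp * delta_T
delta_T = 249 - 194 = 55 K
Q = 90 * 2.01 * 55
= 180.9 * 55
= 9949.5 kW

9949.5 kW


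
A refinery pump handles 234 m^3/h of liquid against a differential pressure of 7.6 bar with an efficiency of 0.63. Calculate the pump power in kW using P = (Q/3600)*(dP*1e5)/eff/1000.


Q = 234 / 3600 = 0.065 m^3/s
P = 0.065 * (7.6 * 1e5) / 0.63 / 1000 = 78.41

78.41 kW


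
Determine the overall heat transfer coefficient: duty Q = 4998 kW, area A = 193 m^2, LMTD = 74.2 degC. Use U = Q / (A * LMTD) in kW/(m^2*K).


From Q = U*A*LMTD, U = Q / (A * LMTD)
U = 4998 / (193 * 74.2) = 4998 / 14320.6 = 0.3490

0.3490 kW/(m^2*K)


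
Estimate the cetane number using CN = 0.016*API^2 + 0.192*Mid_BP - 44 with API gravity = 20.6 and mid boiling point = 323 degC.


CN = 0.016 * 20.6^2 + 0.192 * 323 - 44
CN = 6.78976 + 62.016 - 44 = 24.80576

24.80576


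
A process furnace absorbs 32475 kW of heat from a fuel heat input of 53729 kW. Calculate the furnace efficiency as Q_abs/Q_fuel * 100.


Furnace efficiency = Q_absorbed / Q_fuel * 100
= 32475 / 53729 * 100 = 60.44

60.44 %


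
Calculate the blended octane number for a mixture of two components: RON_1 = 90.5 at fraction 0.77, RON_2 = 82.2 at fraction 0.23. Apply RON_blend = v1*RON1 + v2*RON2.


Linear blending: RON_blend = sum(vi * RONi)
Contribution 1: 0.77 * 90.5 = 69.685
Contribution 2: 0.23 * 82.2 = 18.906
RON_blend = 69.685 + 18.906 = 88.591

88.591


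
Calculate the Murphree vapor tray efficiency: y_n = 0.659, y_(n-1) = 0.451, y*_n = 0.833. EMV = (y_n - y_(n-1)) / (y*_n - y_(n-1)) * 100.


Murphree vapor efficiency: EMV = (y_n - y_(n-1)) / (y*_n - y_(n-1)) * 100
EMV = (0.659 - 0.451) / (0.833 - 0.451) * 100 = 0.208 / 0.382 * 100 = 54.45

54.45 %


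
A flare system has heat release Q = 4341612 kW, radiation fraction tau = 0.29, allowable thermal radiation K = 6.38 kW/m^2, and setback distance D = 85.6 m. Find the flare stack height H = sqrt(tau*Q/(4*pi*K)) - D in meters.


tau*Q/(4*pi*K) = 0.29 * 4341612 / (4 * pi * 6.38) = 15704.3
sqrt(15704.3) = 125.317
H = 125.317 - 85.6 = 39.72

39.72 m


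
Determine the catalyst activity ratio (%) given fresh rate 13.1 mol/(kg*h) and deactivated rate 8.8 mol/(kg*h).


Activity (%) = (rate_used / rate_fresh) * 100
rate_used = 8.8, rate_fresh = 13.1
= (8.8 / 13.1) * 100
= 0.6718 * 100 = 67.18

67.18 %


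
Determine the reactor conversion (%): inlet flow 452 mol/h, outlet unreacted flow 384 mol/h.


X = (F_in - F_out) / F_in * 100
Moles reacted = 452 - 384 = 68
X = 68 / 452 * 100
= 0.1504 * 100
= 15.04 %

15.04 %


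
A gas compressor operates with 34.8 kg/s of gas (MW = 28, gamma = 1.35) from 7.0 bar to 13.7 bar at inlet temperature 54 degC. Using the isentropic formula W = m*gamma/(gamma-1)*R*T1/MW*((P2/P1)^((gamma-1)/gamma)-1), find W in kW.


Isentropic work: W = m*(gamma/(gamma-1))*(R*T1/MW)*((P2/P1)^((gamma-1)/gamma) - 1)
T1 = 54 + 273.15 = 327.15 K
Pressure ratio = 13.7 / 7.0 = 1.95714
Exponent = (1.35 - 1)/1.35 = 0.259259
(P2/P1)^exp - 1 = 1.95714^0.259259 - 1 = 0.190161
W = 34.8 * 1.35 / 0.35 * 8.314 * 327.15 / 28 * 0.190161 = 2480

2480 kW


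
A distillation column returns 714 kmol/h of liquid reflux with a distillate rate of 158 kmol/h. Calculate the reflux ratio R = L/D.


Reflux ratio definition: R = L / D (liquid returned / distillate withdrawn)
L = 714 kmol/h, D = 158 kmol/h
R = 714 / 158 = 4.519

4.519


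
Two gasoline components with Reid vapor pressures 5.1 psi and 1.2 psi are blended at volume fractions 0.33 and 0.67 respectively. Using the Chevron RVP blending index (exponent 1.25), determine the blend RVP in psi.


Chevron index: RVP_blend = (sum xi*RVPi^1.25)^(1/1.25)
RVP^1.25 terms: 0.33 * 5.1^1.25 + 0.67 * 1.2^1.25 = 3.37066
RVP_blend = 3.37066^(1/1.25) = 2.643

2.643 psi


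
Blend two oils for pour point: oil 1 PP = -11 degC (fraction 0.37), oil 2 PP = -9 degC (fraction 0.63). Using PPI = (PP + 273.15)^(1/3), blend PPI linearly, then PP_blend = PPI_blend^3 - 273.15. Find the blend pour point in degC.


PPI_1 = (-11 + 273.15)^(1/3) = 6.400049
PPI_2 = (-9 + 273.15)^(1/3) = 6.416283
PPI_blend = 0.37 * 6.400049 + 0.63 * 6.416283 = 6.410276
PP_blend = 6.410276^3 - 273.15 = 263.4087 - 273.15 = -9.74

-9.74 degC


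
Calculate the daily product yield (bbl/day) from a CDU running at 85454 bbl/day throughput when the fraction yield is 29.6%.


Crude throughput = 85454 bbl/day
Fraction yield = 29.6%
yield = throughput * fraction / 100
yield = 85454 * 29.6 / 100 = 25294.384

25294.384 bbl/day


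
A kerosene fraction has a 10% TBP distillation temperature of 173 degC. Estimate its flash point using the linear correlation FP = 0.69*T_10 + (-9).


FP = 0.69 * 173 + (-9) = 110.37

110.37 degC


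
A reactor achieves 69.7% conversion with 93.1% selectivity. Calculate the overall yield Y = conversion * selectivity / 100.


Overall yield = conversion (%) * selectivity (%) / 100
Conversion = 69.7%, Selectivity = 93.1%
Y = 69.7 * 93.1 / 100
= 64.8907 %

64.8907 %


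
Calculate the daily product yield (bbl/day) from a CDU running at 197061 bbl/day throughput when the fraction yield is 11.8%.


Crude throughput = 197061 bbl/day
Fraction yield = 11.8%
yield = throughput * fraction / 100
yield = 197061 * 11.8 / 100 = 23253.198

23253.198 bbl/day


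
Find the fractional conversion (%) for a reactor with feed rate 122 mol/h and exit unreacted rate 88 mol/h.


X = (F_in - F_out) / F_in * 100
Moles reacted = 122 - 88 = 34
X = 34 / 122 * 100
= 0.2787 * 100
= 27.87 %

27.87 %


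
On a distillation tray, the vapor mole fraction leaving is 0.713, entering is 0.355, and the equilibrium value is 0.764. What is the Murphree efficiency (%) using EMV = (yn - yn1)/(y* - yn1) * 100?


Murphree vapor efficiency: EMV = (y_n - y_(n-1)) / (y*_n - y_(n-1)) * 100
EMV = (0.713 - 0.355) / (0.764 - 0.355) * 100 = 0.358 / 0.409 * 100 = 87.53

87.53 %


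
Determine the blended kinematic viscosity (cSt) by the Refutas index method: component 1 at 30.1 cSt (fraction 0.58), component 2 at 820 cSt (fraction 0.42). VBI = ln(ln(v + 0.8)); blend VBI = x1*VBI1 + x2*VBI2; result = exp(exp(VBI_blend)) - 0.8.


Refutas method: VBN_i = 14.534*ln(ln(visc_i + 0.8)) + 10.975, blended linearly by mass fraction; since VBN is linear in VBI_i = ln(ln(visc_i + 0.8)) and the fractions sum to 1, blend VBI directly: visc = exp(exp(VBI_blend)) - 0.8
VBI_1 = ln(ln(30.1 + 0.8)) = 1.23278
VBI_2 = ln(ln(820 + 0.8)) = 1.90364
VBI_blend = 0.58 * 1.23278 + 0.42 * 1.90364 = 1.51454
visc_blend = exp(exp(1.51454)) - 0.8 = 93.58

93.58 cSt


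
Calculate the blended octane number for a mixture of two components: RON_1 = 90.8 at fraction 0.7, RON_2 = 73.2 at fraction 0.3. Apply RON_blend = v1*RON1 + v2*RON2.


Linear blending: RON_blend = sum(vi * RONi)
Contribution 1: 0.7 * 90.8 = 63.56
Contribution 2: 0.3 * 73.2 = 21.96
RON_blend = 63.56 + 21.96 = 85.52

85.52


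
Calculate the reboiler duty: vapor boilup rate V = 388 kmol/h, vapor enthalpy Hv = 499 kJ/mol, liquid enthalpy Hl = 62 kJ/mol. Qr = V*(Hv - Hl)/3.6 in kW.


Qr = 388 * (499 - 62) / 3.6 = 388 * 437 / 3.6 = 47100

47100 kW


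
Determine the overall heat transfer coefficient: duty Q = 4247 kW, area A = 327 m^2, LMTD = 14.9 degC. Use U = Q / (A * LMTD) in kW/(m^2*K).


From Q = U*A*LMTD, U = Q / (A * LMTD)
U = 4247 / (327 * 14.9) = 4247 / 4872.3 = 0.8717

0.8717 kW/(m^2*K)


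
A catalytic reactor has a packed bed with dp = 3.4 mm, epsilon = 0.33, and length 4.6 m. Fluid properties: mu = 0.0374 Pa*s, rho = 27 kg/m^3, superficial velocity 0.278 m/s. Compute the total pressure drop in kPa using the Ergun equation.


dp = 3.4 mm = 0.0034 m
Viscous term = 150*0.0374*0.278*(1-0.33)^2 / (0.0034^2*0.33^3) = 1685220
Inertial term = 1.75*27*0.278^2*(1-0.33) / (0.0034*0.33^3) = 20023.8
dP/L = 1685220 + 20023.8 = 1705240 Pa/m
dP = 1705240 * 4.6 / 1000 = 7844 kPa

7844 kPa


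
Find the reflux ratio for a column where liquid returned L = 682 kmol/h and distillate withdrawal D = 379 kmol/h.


Reflux ratio definition: R = L / D (liquid returned / distillate withdrawn)
L = 682 kmol/h, D = 379 kmol/h
R = 682 / 379 = 1.799

1.799


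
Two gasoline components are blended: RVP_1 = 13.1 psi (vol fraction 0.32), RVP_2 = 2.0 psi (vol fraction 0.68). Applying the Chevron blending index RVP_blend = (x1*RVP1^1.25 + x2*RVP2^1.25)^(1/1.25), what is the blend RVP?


Chevron index: RVP_blend = (sum xi*RVPi^1.25)^(1/1.25)
RVP^1.25 terms: 0.32 * 13.1^1.25 + 0.68 * 2.0^1.25 = 9.59248
RVP_blend = 9.59248^(1/1.25) = 6.103

6.103 psi


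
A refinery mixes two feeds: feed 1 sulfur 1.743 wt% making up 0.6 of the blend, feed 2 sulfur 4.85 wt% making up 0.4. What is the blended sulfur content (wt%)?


Linear sulfur blending: S_blend = x1*S1 + x2*S2
Contribution 1: 0.6 * 1.743 = 1.0458 wt%
Contribution 2: 0.4 * 4.85 = 1.94 wt%
S_blend = 1.0458 + 1.94 = 2.9858

2.9858 wt%


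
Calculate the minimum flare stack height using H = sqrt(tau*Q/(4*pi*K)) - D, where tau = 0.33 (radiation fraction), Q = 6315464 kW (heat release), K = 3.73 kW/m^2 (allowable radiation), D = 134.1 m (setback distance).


tau*Q/(4*pi*K) = 0.33 * 6315464 / (4 * pi * 3.73) = 44463.2
sqrt(44463.2) = 210.863
H = 210.863 - 134.1 = 76.76

76.76 m


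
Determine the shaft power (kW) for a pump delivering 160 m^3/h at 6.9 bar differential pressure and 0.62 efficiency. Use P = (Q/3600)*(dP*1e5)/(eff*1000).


Q = 160 / 3600 = 0.0444444 m^3/s
P = 0.0444444 * (6.9 * 1e5) / 0.62 / 1000 = 49.46

49.46 kW


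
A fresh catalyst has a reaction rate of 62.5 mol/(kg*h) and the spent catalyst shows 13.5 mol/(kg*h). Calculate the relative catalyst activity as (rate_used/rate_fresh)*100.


Activity (%) = (rate_used / rate_fresh) * 100
rate_used = 13.5, rate_fresh = 62.5
= (13.5 / 62.5) * 100
= 0.2160 * 100 = 21.60

21.60 %


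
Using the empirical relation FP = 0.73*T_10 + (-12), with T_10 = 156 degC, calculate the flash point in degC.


FP = 0.73 * 156 + (-12) = 101.88

101.88 degC


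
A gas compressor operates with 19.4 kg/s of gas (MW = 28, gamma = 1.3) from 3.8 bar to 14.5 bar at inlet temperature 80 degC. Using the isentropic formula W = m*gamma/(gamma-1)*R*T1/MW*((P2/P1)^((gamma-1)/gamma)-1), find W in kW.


Isentropic work: W = m*(gamma/(gamma-1))*(R*T1/MW)*((P2/P1)^((gamma-1)/gamma) - 1)
T1 = 80 + 273.15 = 353.15 K
Pressure ratio = 14.5 / 3.8 = 3.81579
Exponent = (1.3 - 1)/1.3 = 0.230769
(P2/P1)^exp - 1 = 3.81579^0.230769 - 1 = 0.362108
W = 19.4 * 1.3 / 0.3 * 8.314 * 353.15 / 28 * 0.362108 = 3192

3192 kW


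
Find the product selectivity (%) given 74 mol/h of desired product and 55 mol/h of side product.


Selectivity = desired / (desired + undesired) * 100
Total products = 74 + 55 = 129 mol/h
S = 74 / 129 * 100
= 0.5736 * 100
= 57.36 %

57.36 %


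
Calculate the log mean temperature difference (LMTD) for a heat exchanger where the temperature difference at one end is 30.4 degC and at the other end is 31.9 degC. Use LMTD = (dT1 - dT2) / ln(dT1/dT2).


LMTD = (dT1 - dT2) / ln(dT1/dT2)
= (30.4 - 31.9) / ln(30.4 / 31.9) = -1.5 / -0.0481634 = 31.14

31.14 degC


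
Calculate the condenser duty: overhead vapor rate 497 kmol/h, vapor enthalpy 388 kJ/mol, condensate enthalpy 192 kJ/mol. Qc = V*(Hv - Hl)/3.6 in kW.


Qc = 497 * (388 - 192) / 3.6 = 497 * 196 / 3.6 = 27060

27060 kW


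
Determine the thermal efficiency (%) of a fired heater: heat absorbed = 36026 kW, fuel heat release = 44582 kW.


Furnace efficiency = Q_absorbed / Q_fuel * 100
= 36026 / 44582 * 100 = 80.81

80.81 %


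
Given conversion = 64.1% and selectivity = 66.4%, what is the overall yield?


Overall yield = conversion (%) * selectivity (%) / 100
Conversion = 64.1%, Selectivity = 66.4%
Y = 64.1 * 66.4 / 100
= 42.5624 %

42.5624 %


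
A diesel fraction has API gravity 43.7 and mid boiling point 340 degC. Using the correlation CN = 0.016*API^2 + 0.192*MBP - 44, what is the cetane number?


CN = 0.016 * 43.7^2 + 0.192 * 340 - 44
CN = 30.55504 + 65.28 - 44 = 51.83504

51.83504


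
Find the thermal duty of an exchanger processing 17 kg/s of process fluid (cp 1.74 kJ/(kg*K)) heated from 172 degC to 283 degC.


Q = m_dot * cp * delta_T
delta_T = 283 - 172 = 111 K
Q = 17 * 1.74 * 111
= 29.58 * 111
= 3283.38 kW

3283.38 kW


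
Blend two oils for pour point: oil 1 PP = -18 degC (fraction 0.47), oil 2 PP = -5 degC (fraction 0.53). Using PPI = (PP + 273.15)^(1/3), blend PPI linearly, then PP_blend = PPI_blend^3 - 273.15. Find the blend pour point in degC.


PPI_1 = (-18 + 273.15)^(1/3) = 6.342569
PPI_2 = (-5 + 273.15)^(1/3) = 6.448508
PPI_blend = 0.47 * 6.342569 + 0.53 * 6.448508 = 6.398717
PP_blend = 6.398717^3 - 273.15 = 261.9864 - 273.15 = -11.16

-11.16 degC


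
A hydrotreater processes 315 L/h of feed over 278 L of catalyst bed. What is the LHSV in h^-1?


LHSV = volumetric feed rate / catalyst volume
= 315 L/h / 278 L
= 1.133 h^-1

1.133 h^-1


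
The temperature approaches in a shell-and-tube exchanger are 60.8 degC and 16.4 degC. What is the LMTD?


LMTD = (dT1 - dT2) / ln(dT1/dT2)
= (60.8 - 16.4) / ln(60.8 / 16.4) = 44.4 / 1.31031 = 33.89

33.89 degC


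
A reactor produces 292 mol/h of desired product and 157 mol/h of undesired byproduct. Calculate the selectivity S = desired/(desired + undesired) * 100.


Selectivity = desired / (desired + undesired) * 100
Total products = 292 + 157 = 449 mol/h
S = 292 / 449 * 100
= 0.6503 * 100
= 65.03 %

65.03 %


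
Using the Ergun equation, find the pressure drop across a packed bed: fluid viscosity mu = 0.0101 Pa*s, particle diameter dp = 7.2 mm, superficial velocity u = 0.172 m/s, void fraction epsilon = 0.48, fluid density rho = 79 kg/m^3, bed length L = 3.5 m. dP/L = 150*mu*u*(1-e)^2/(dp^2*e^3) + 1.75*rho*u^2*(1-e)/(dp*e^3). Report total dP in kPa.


dp = 7.2 mm = 0.0072 m
Viscous term = 150*0.0101*0.172*(1-0.48)^2 / (0.0072^2*0.48^3) = 12290.2
Inertial term = 1.75*79*0.172^2*(1-0.48) / (0.0072*0.48^3) = 2670.97
dP/L = 12290.2 + 2670.97 = 14961.2 Pa/m
dP = 14961.2 * 3.5 / 1000 = 52.36 kPa

52.36 kPa


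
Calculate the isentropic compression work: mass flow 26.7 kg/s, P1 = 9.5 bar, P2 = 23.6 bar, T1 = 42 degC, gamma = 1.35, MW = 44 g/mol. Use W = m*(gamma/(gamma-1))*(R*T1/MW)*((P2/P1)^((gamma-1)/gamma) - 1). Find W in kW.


Isentropic work: W = m*(gamma/(gamma-1))*(R*T1/MW)*((P2/P1)^((gamma-1)/gamma) - 1)
T1 = 42 + 273.15 = 315.15 K
Pressure ratio = 23.6 / 9.5 = 2.48421
Exponent = (1.35 - 1)/1.35 = 0.259259
(P2/P1)^exp - 1 = 2.48421^0.259259 - 1 = 0.266065
W = 26.7 * 1.35 / 0.35 * 8.314 * 315.15 / 44 * 0.266065 = 1632

1632 kW


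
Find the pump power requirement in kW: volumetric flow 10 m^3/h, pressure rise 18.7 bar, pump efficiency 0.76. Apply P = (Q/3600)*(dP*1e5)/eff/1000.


Q = 10 / 3600 = 0.00277778 m^3/s
P = 0.00277778 * (18.7 * 1e5) / 0.76 / 1000 = 6.835

6.835 kW


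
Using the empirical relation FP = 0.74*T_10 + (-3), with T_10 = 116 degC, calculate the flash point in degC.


FP = 0.74 * 116 + (-3) = 82.84

82.84 degC


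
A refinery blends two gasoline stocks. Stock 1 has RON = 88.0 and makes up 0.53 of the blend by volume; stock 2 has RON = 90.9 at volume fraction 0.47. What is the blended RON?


Linear blending: RON_blend = sum(vi * RONi)
Contribution 1: 0.53 * 88.0 = 46.64
Contribution 2: 0.47 * 90.9 = 42.723
RON_blend = 46.64 + 42.723 = 89.363

89.363


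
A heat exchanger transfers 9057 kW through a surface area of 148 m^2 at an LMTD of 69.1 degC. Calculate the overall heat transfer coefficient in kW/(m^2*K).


From Q = U*A*LMTD, U = Q / (A * LMTD)
U = 9057 / (148 * 69.1) = 9057 / 10226.8 = 0.8856

0.8856 kW/(m^2*K)


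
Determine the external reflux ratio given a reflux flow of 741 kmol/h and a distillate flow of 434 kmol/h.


Reflux ratio definition: R = L / D (liquid returned / distillate withdrawn)
L = 741 kmol/h, D = 434 kmol/h
R = 741 / 434 = 1.707

1.707


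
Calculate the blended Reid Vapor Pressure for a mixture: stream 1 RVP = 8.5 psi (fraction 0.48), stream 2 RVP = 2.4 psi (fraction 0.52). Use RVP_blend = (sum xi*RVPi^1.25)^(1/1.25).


Chevron index: RVP_blend = (sum xi*RVPi^1.25)^(1/1.25)
RVP^1.25 terms: 0.48 * 8.5^1.25 + 0.52 * 2.4^1.25 = 8.51985
RVP_blend = 8.51985^(1/1.25) = 5.551

5.551 psi


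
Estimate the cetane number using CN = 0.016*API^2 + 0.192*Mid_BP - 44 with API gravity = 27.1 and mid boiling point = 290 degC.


CN = 0.016 * 27.1^2 + 0.192 * 290 - 44
CN = 11.75056 + 55.68 - 44 = 23.43056

23.43056


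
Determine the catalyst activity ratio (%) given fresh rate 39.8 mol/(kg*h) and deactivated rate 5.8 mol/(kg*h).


Activity (%) = (rate_used / rate_fresh) * 100
rate_used = 5.8, rate_fresh = 39.8
= (5.8 / 39.8) * 100
= 0.1457 * 100 = 14.57

14.57 %


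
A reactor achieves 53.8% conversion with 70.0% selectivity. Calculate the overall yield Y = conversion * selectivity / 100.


Overall yield = conversion (%) * selectivity (%) / 100
Conversion = 53.8%, Selectivity = 70.0%
Y = 53.8 * 70.0 / 100
= 37.66 %

37.66 %


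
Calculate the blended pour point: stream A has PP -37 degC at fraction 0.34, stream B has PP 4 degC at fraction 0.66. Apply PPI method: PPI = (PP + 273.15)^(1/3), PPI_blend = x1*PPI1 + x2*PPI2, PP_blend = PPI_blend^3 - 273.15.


PPI_1 = (-37 + 273.15)^(1/3) = 6.181056
PPI_2 = (4 + 273.15)^(1/3) = 6.51986
PPI_blend = 0.34 * 6.181056 + 0.66 * 6.51986 = 6.404667
PP_blend = 6.404667^3 - 273.15 = 262.7179 - 273.15 = -10.43

-10.43 degC


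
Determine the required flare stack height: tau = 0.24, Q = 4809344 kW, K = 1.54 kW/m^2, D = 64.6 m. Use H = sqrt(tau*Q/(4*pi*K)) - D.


tau*Q/(4*pi*K) = 0.24 * 4809344 / (4 * pi * 1.54) = 59644
sqrt(59644) = 244.221
H = 244.221 - 64.6 = 179.6

179.6 m


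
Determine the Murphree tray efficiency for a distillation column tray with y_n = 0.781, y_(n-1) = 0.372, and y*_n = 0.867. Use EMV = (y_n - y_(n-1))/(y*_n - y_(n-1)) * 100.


Murphree vapor efficiency: EMV = (y_n - y_(n-1)) / (y*_n - y_(n-1)) * 100
EMV = (0.781 - 0.372) / (0.867 - 0.372) * 100 = 0.409 / 0.495 * 100 = 82.63

82.63 %


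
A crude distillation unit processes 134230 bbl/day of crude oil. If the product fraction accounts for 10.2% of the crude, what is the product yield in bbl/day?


Crude throughput = 134230 bbl/day
Fraction yield = 10.2%
yield = throughput * fraction / 100
yield = 134230 * 10.2 / 100 = 13691.46

13691.46 bbl/day


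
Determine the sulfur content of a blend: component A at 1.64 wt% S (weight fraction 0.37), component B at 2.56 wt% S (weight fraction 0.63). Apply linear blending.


Linear sulfur blending: S_blend = x1*S1 + x2*S2
Contribution 1: 0.37 * 1.64 = 0.6068 wt%
Contribution 2: 0.63 * 2.56 = 1.6128 wt%
S_blend = 0.6068 + 1.6128 = 2.2196

2.2196 wt%


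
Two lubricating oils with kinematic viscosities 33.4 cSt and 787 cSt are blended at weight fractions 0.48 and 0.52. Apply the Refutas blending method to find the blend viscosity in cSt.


Refutas method: VBN_i = 14.534*ln(ln(visc_i + 0.8)) + 10.975, blended linearly by mass fraction; since VBN is linear in VBI_i = ln(ln(visc_i + 0.8)) and the fractions sum to 1, blend VBI directly: visc = exp(exp(VBI_blend)) - 0.8
VBI_1 = ln(ln(33.4 + 0.8)) = 1.26193
VBI_2 = ln(ln(787 + 0.8)) = 1.89751
VBI_blend = 0.48 * 1.26193 + 0.52 * 1.89751 = 1.59243
visc_blend = exp(exp(1.59243)) - 0.8 = 135.6

135.6 cSt


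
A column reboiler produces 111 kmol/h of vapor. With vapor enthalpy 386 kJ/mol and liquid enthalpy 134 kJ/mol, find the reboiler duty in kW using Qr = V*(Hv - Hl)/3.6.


Qr = 111 * (386 - 134) / 3.6 = 111 * 252 / 3.6 = 7770

7770 kW


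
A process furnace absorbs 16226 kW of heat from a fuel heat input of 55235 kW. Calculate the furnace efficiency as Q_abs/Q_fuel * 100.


Furnace efficiency = Q_absorbed / Q_fuel * 100
= 16226 / 55235 * 100 = 29.38

29.38 %


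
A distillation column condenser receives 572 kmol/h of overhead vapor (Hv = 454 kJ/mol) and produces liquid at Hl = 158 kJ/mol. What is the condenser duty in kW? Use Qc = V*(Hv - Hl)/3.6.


Qc = 572 * (454 - 158) / 3.6 = 572 * 296 / 3.6 = 47030

47030 kW


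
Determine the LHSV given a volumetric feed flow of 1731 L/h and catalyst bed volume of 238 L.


LHSV = volumetric feed rate / catalyst volume
= 1731 L/h / 238 L
= 7.273 h^-1

7.273 h^-1


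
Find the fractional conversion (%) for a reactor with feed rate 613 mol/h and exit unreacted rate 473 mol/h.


X = (F_in - F_out) / F_in * 100
Moles reacted = 613 - 473 = 140
X = 140 / 613 * 100
= 0.2284 * 100
= 22.84 %

22.84 %


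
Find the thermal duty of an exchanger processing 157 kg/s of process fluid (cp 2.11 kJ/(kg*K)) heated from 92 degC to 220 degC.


Q = m_dot * cp * delta_T
delta_T = 220 - 92 = 128 K
Q = 157 * 2.11 * 128
= 331.27 * 128
= 42402.56 kW

42402.56 kW


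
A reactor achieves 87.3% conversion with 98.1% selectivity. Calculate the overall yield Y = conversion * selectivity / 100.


Overall yield = conversion (%) * selectivity (%) / 100
Conversion = 87.3%, Selectivity = 98.1%
Y = 87.3 * 98.1 / 100
= 85.6413 %

85.6413 %


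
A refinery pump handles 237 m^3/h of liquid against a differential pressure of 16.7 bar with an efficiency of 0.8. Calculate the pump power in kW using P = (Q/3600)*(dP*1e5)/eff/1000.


Q = 237 / 3600 = 0.0658333 m^3/s
P = 0.0658333 * (16.7 * 1e5) / 0.8 / 1000 = 137.4

137.4 kW


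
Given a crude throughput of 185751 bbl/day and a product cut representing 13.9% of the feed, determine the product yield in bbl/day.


Crude throughput = 185751 bbl/day
Fraction yield = 13.9%
yield = throughput * fraction / 100
yield = 185751 * 13.9 / 100 = 25819.389

25819.389 bbl/day


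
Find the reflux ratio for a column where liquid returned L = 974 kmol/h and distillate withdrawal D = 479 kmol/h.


Reflux ratio definition: R = L / D (liquid returned / distillate withdrawn)
L = 974 kmol/h, D = 479 kmol/h
R = 974 / 479 = 2.033

2.033


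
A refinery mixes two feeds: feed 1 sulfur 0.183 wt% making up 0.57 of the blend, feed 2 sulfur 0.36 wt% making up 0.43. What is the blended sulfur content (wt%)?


Linear sulfur blending: S_blend = x1*S1 + x2*S2
Contribution 1: 0.57 * 0.183 = 0.10431 wt%
Contribution 2: 0.43 * 0.36 = 0.1548 wt%
S_blend = 0.10431 + 0.1548 = 0.25911

0.25911 wt%


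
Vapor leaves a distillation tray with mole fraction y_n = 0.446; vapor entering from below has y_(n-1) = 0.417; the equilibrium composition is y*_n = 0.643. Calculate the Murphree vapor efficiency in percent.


Murphree vapor efficiency: EMV = (y_n - y_(n-1)) / (y*_n - y_(n-1)) * 100
EMV = (0.446 - 0.417) / (0.643 - 0.417) * 100 = 0.029 / 0.226 * 100 = 12.83

12.83 %


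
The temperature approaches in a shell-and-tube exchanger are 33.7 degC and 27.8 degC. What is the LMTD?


LMTD = (dT1 - dT2) / ln(dT1/dT2)
= (33.7 - 27.8) / ln(33.7 / 27.8) = 5.9 / 0.192462 = 30.66

30.66 degC


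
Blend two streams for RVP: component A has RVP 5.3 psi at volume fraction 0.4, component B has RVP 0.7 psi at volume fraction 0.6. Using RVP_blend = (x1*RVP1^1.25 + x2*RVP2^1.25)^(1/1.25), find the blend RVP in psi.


Chevron index: RVP_blend = (sum xi*RVPi^1.25)^(1/1.25)
RVP^1.25 terms: 0.4 * 5.3^1.25 + 0.6 * 0.7^1.25 = 3.60083
RVP_blend = 3.60083^(1/1.25) = 2.787

2.787 psi


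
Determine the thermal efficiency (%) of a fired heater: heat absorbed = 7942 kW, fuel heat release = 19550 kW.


Furnace efficiency = Q_absorbed / Q_fuel * 100
= 7942 / 19550 * 100 = 40.62

40.62 %


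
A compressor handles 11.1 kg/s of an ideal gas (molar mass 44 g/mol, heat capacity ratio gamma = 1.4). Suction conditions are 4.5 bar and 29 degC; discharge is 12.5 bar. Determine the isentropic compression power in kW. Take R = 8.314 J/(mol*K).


Isentropic work: W = m*(gamma/(gamma-1))*(R*T1/MW)*((P2/P1)^((gamma-1)/gamma) - 1)
T1 = 29 + 273.15 = 302.15 K
Pressure ratio = 12.5 / 4.5 = 2.77778
Exponent = (1.4 - 1)/1.4 = 0.285714
(P2/P1)^exp - 1 = 2.77778^0.285714 - 1 = 0.33897
W = 11.1 * 1.4 / 0.4 * 8.314 * 302.15 / 44 * 0.33897 = 751.9

751.9 kW


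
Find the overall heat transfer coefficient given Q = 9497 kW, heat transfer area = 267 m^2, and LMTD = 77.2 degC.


From Q = U*A*LMTD, U = Q / (A * LMTD)
U = 9497 / (267 * 77.2) = 9497 / 20612.4 = 0.4607

0.4607 kW/(m^2*K)


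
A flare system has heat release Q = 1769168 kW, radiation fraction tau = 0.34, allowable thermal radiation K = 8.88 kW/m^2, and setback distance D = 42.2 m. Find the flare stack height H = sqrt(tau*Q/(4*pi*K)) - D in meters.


tau*Q/(4*pi*K) = 0.34 * 1769168 / (4 * pi * 8.88) = 5390.45
sqrt(5390.45) = 73.4197
H = 73.4197 - 42.2 = 31.22

31.22 m


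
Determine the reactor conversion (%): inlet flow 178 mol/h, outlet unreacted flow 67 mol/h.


X = (F_in - F_out) / F_in * 100
Moles reacted = 178 - 67 = 111
X = 111 / 178 * 100
= 0.6236 * 100
= 62.36 %

62.36 %


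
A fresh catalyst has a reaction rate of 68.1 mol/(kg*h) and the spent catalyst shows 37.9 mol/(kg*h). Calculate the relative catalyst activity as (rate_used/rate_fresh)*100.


Activity (%) = (rate_used / rate_fresh) * 100
rate_used = 37.9, rate_fresh = 68.1
= (37.9 / 68.1) * 100
= 0.5565 * 100 = 55.65

55.65 %


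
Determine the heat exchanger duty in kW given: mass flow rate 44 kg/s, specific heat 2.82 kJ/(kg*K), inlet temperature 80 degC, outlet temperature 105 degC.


Q = m_dot * cp * delta_T
delta_T = 105 - 80 = 25 K
Q = 44 * 2.82 * 25
= 124.08 * 25
= 3102 kW

3102 kW


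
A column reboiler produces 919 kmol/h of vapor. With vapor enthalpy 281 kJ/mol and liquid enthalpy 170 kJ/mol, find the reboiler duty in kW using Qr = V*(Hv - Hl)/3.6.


Qr = 919 * (281 - 170) / 3.6 = 919 * 111 / 3.6 = 28340

28340 kW


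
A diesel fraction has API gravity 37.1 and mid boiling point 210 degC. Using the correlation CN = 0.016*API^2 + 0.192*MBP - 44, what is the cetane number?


CN = 0.016 * 37.1^2 + 0.192 * 210 - 44
CN = 22.02256 + 40.32 - 44 = 18.34256

18.34256


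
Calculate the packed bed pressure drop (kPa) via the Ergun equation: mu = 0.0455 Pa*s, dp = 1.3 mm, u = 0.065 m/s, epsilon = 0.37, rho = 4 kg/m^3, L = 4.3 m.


dp = 1.3 mm = 0.0013 m
Viscous term = 150*0.0455*0.065*(1-0.37)^2 / (0.0013^2*0.37^3) = 2056860
Inertial term = 1.75*4*0.065^2*(1-0.37) / (0.0013*0.37^3) = 282.955
dP/L = 2056860 + 282.955 = 2057140 Pa/m
dP = 2057140 * 4.3 / 1000 = 8846 kPa

8846 kPa


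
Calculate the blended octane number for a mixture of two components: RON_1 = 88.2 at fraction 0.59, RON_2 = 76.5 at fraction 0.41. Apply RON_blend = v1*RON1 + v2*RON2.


Linear blending: RON_blend = sum(vi * RONi)
Contribution 1: 0.59 * 88.2 = 52.038
Contribution 2: 0.41 * 76.5 = 31.365
RON_blend = 52.038 + 31.365 = 83.403

83.403


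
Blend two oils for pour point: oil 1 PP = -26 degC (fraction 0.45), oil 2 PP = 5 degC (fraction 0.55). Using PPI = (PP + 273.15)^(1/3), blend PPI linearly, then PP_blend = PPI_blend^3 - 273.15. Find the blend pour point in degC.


PPI_1 = (-26 + 273.15)^(1/3) = 6.275575
PPI_2 = (5 + 273.15)^(1/3) = 6.527693
PPI_blend = 0.45 * 6.275575 + 0.55 * 6.527693 = 6.41424
PP_blend = 6.41424^3 - 273.15 = 263.8977 - 273.15 = -9.25

-9.25 degC


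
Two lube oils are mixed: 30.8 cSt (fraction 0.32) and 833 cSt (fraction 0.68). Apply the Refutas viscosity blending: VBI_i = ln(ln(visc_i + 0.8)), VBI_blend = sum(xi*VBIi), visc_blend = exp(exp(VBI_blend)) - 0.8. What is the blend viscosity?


Refutas method: VBN_i = 14.534*ln(ln(visc_i + 0.8)) + 10.975, blended linearly by mass fraction; since VBN is linear in VBI_i = ln(ln(visc_i + 0.8)) and the fractions sum to 1, blend VBI directly: visc = exp(exp(VBI_blend)) - 0.8
VBI_1 = ln(ln(30.8 + 0.8)) = 1.23929
VBI_2 = ln(ln(833 + 0.8)) = 1.90598
VBI_blend = 0.32 * 1.23929 + 0.68 * 1.90598 = 1.69264
visc_blend = exp(exp(1.69264)) - 0.8 = 228.2

228.2 cSt


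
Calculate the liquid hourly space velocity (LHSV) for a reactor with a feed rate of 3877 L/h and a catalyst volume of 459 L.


LHSV = volumetric feed rate / catalyst volume
= 3877 L/h / 459 L
= 8.447 h^-1

8.447 h^-1


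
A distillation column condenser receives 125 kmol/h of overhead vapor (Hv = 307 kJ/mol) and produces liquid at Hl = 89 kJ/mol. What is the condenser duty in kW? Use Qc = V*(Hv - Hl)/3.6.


Qc = 125 * (307 - 89) / 3.6 = 125 * 218 / 3.6 = 7569

7569 kW
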